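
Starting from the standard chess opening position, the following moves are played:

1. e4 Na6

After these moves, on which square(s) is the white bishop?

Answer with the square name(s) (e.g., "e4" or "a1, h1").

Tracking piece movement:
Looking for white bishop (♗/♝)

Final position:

  a b c d e f g h
  ─────────────────
8│♜ · ♝ ♛ ♚ ♝ ♞ ♜│8
7│♟ ♟ ♟ ♟ ♟ ♟ ♟ ♟│7
6│♞ · · · · · · ·│6
5│· · · · · · · ·│5
4│· · · · ♙ · · ·│4
3│· · · · · · · ·│3
2│♙ ♙ ♙ ♙ · ♙ ♙ ♙│2
1│♖ ♘ ♗ ♕ ♔ ♗ ♘ ♖│1
  ─────────────────
  a b c d e f g h


c1, f1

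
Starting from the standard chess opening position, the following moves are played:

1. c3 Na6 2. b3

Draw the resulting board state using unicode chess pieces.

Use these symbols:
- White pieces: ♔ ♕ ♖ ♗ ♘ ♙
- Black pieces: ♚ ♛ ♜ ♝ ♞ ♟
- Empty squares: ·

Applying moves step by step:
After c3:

♜ ♞ ♝ ♛ ♚ ♝ ♞ ♜
♟ ♟ ♟ ♟ ♟ ♟ ♟ ♟
· · · · · · · ·
· · · · · · · ·
· · · · · · · ·
· · ♙ · · · · ·
♙ ♙ · ♙ ♙ ♙ ♙ ♙
♖ ♘ ♗ ♕ ♔ ♗ ♘ ♖


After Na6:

♜ · ♝ ♛ ♚ ♝ ♞ ♜
♟ ♟ ♟ ♟ ♟ ♟ ♟ ♟
♞ · · · · · · ·
· · · · · · · ·
· · · · · · · ·
· · ♙ · · · · ·
♙ ♙ · ♙ ♙ ♙ ♙ ♙
♖ ♘ ♗ ♕ ♔ ♗ ♘ ♖


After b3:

♜ · ♝ ♛ ♚ ♝ ♞ ♜
♟ ♟ ♟ ♟ ♟ ♟ ♟ ♟
♞ · · · · · · ·
· · · · · · · ·
· · · · · · · ·
· ♙ ♙ · · · · ·
♙ · · ♙ ♙ ♙ ♙ ♙
♖ ♘ ♗ ♕ ♔ ♗ ♘ ♖



  a b c d e f g h
  ─────────────────
8│♜ · ♝ ♛ ♚ ♝ ♞ ♜│8
7│♟ ♟ ♟ ♟ ♟ ♟ ♟ ♟│7
6│♞ · · · · · · ·│6
5│· · · · · · · ·│5
4│· · · · · · · ·│4
3│· ♙ ♙ · · · · ·│3
2│♙ · · ♙ ♙ ♙ ♙ ♙│2
1│♖ ♘ ♗ ♕ ♔ ♗ ♘ ♖│1
  ─────────────────
  a b c d e f g h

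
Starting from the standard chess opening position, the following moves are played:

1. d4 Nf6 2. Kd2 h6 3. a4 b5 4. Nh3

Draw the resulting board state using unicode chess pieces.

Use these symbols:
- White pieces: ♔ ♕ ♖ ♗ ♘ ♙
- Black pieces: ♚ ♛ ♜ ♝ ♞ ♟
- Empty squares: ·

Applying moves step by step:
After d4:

♜ ♞ ♝ ♛ ♚ ♝ ♞ ♜
♟ ♟ ♟ ♟ ♟ ♟ ♟ ♟
· · · · · · · ·
· · · · · · · ·
· · · ♙ · · · ·
· · · · · · · ·
♙ ♙ ♙ · ♙ ♙ ♙ ♙
♖ ♘ ♗ ♕ ♔ ♗ ♘ ♖


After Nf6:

♜ ♞ ♝ ♛ ♚ ♝ · ♜
♟ ♟ ♟ ♟ ♟ ♟ ♟ ♟
· · · · · ♞ · ·
· · · · · · · ·
· · · ♙ · · · ·
· · · · · · · ·
♙ ♙ ♙ · ♙ ♙ ♙ ♙
♖ ♘ ♗ ♕ ♔ ♗ ♘ ♖


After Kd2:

♜ ♞ ♝ ♛ ♚ ♝ · ♜
♟ ♟ ♟ ♟ ♟ ♟ ♟ ♟
· · · · · ♞ · ·
· · · · · · · ·
· · · ♙ · · · ·
· · · · · · · ·
♙ ♙ ♙ ♔ ♙ ♙ ♙ ♙
♖ ♘ ♗ ♕ · ♗ ♘ ♖


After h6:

♜ ♞ ♝ ♛ ♚ ♝ · ♜
♟ ♟ ♟ ♟ ♟ ♟ ♟ ·
· · · · · ♞ · ♟
· · · · · · · ·
· · · ♙ · · · ·
· · · · · · · ·
♙ ♙ ♙ ♔ ♙ ♙ ♙ ♙
♖ ♘ ♗ ♕ · ♗ ♘ ♖


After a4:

♜ ♞ ♝ ♛ ♚ ♝ · ♜
♟ ♟ ♟ ♟ ♟ ♟ ♟ ·
· · · · · ♞ · ♟
· · · · · · · ·
♙ · · ♙ · · · ·
· · · · · · · ·
· ♙ ♙ ♔ ♙ ♙ ♙ ♙
♖ ♘ ♗ ♕ · ♗ ♘ ♖


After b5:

♜ ♞ ♝ ♛ ♚ ♝ · ♜
♟ · ♟ ♟ ♟ ♟ ♟ ·
· · · · · ♞ · ♟
· ♟ · · · · · ·
♙ · · ♙ · · · ·
· · · · · · · ·
· ♙ ♙ ♔ ♙ ♙ ♙ ♙
♖ ♘ ♗ ♕ · ♗ ♘ ♖


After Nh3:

♜ ♞ ♝ ♛ ♚ ♝ · ♜
♟ · ♟ ♟ ♟ ♟ ♟ ·
· · · · · ♞ · ♟
· ♟ · · · · · ·
♙ · · ♙ · · · ·
· · · · · · · ♘
· ♙ ♙ ♔ ♙ ♙ ♙ ♙
♖ ♘ ♗ ♕ · ♗ · ♖



  a b c d e f g h
  ─────────────────
8│♜ ♞ ♝ ♛ ♚ ♝ · ♜│8
7│♟ · ♟ ♟ ♟ ♟ ♟ ·│7
6│· · · · · ♞ · ♟│6
5│· ♟ · · · · · ·│5
4│♙ · · ♙ · · · ·│4
3│· · · · · · · ♘│3
2│· ♙ ♙ ♔ ♙ ♙ ♙ ♙│2
1│♖ ♘ ♗ ♕ · ♗ · ♖│1
  ─────────────────
  a b c d e f g h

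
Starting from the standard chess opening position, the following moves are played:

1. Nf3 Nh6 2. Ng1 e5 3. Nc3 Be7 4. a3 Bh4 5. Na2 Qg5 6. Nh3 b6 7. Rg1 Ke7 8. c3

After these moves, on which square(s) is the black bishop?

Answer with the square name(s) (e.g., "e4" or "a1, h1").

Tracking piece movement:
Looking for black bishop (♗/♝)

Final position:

  a b c d e f g h
  ─────────────────
8│♜ ♞ ♝ · · · · ♜│8
7│♟ · ♟ ♟ ♚ ♟ ♟ ♟│7
6│· ♟ · · · · · ♞│6
5│· · · · ♟ · ♛ ·│5
4│· · · · · · · ♝│4
3│♙ · ♙ · · · · ♘│3
2│♘ ♙ · ♙ ♙ ♙ ♙ ♙│2
1│♖ · ♗ ♕ ♔ ♗ ♖ ·│1
  ─────────────────
  a b c d e f g h


c8, h4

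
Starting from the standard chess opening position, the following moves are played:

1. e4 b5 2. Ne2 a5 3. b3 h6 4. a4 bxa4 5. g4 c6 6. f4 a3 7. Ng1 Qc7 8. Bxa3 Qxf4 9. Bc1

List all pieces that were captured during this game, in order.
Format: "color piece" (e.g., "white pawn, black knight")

Tracking captures:
  bxa4: captured white pawn
  Bxa3: captured black pawn
  Qxf4: captured white pawn

white pawn, black pawn, white pawn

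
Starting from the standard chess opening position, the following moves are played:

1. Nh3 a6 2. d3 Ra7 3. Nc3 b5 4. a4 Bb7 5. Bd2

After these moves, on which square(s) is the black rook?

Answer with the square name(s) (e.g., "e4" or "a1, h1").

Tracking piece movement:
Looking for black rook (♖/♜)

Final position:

  a b c d e f g h
  ─────────────────
8│· ♞ · ♛ ♚ ♝ ♞ ♜│8
7│♜ ♝ ♟ ♟ ♟ ♟ ♟ ♟│7
6│♟ · · · · · · ·│6
5│· ♟ · · · · · ·│5
4│♙ · · · · · · ·│4
3│· · ♘ ♙ · · · ♘│3
2│· ♙ ♙ ♗ ♙ ♙ ♙ ♙│2
1│♖ · · ♕ ♔ ♗ · ♖│1
  ─────────────────
  a b c d e f g h


a7, h8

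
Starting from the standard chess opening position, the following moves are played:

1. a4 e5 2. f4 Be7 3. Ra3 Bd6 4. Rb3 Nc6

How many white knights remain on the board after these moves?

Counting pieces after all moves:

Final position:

  a b c d e f g h
  ─────────────────
8│♜ · ♝ ♛ ♚ · ♞ ♜│8
7│♟ ♟ ♟ ♟ · ♟ ♟ ♟│7
6│· · ♞ ♝ · · · ·│6
5│· · · · ♟ · · ·│5
4│♙ · · · · ♙ · ·│4
3│· ♖ · · · · · ·│3
2│· ♙ ♙ ♙ ♙ · ♙ ♙│2
1│· ♘ ♗ ♕ ♔ ♗ ♘ ♖│1
  ─────────────────
  a b c d e f g h


2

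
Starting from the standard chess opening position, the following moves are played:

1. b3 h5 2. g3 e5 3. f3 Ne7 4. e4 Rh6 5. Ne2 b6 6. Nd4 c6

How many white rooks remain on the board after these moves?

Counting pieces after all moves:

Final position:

  a b c d e f g h
  ─────────────────
8│♜ ♞ ♝ ♛ ♚ ♝ · ·│8
7│♟ · · ♟ ♞ ♟ ♟ ·│7
6│· ♟ ♟ · · · · ♜│6
5│· · · · ♟ · · ♟│5
4│· · · ♘ ♙ · · ·│4
3│· ♙ · · · ♙ ♙ ·│3
2│♙ · ♙ ♙ · · · ♙│2
1│♖ ♘ ♗ ♕ ♔ ♗ · ♖│1
  ─────────────────
  a b c d e f g h


2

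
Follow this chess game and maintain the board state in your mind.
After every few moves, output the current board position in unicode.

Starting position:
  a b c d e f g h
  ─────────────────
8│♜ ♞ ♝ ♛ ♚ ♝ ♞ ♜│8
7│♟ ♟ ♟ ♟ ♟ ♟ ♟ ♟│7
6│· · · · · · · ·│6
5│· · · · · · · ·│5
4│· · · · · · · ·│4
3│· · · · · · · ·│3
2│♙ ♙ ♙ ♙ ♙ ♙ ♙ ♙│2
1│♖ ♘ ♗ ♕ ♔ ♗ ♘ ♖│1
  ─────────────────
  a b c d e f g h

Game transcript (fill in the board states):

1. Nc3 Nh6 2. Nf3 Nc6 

  a b c d e f g h
  ─────────────────
8│♜ · ♝ ♛ ♚ ♝ · ♜│8
7│♟ ♟ ♟ ♟ ♟ ♟ ♟ ♟│7
6│· · ♞ · · · · ♞│6
5│· · · · · · · ·│5
4│· · · · · · · ·│4
3│· · ♘ · · ♘ · ·│3
2│♙ ♙ ♙ ♙ ♙ ♙ ♙ ♙│2
1│♖ · ♗ ♕ ♔ ♗ · ♖│1
  ─────────────────
  a b c d e f g h

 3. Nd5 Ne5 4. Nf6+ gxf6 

  a b c d e f g h
  ─────────────────
8│♜ · ♝ ♛ ♚ ♝ · ♜│8
7│♟ ♟ ♟ ♟ ♟ ♟ · ♟│7
6│· · · · · ♟ · ♞│6
5│· · · · ♞ · · ·│5
4│· · · · · · · ·│4
3│· · · · · ♘ · ·│3
2│♙ ♙ ♙ ♙ ♙ ♙ ♙ ♙│2
1│♖ · ♗ ♕ ♔ ♗ · ♖│1
  ─────────────────
  a b c d e f g h

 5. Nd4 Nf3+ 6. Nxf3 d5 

  a b c d e f g h
  ─────────────────
8│♜ · ♝ ♛ ♚ ♝ · ♜│8
7│♟ ♟ ♟ · ♟ ♟ · ♟│7
6│· · · · · ♟ · ♞│6
5│· · · ♟ · · · ·│5
4│· · · · · · · ·│4
3│· · · · · ♘ · ·│3
2│♙ ♙ ♙ ♙ ♙ ♙ ♙ ♙│2
1│♖ · ♗ ♕ ♔ ♗ · ♖│1
  ─────────────────
  a b c d e f g h

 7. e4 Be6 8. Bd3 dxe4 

  a b c d e f g h
  ─────────────────
8│♜ · · ♛ ♚ ♝ · ♜│8
7│♟ ♟ ♟ · ♟ ♟ · ♟│7
6│· · · · ♝ ♟ · ♞│6
5│· · · · · · · ·│5
4│· · · · ♟ · · ·│4
3│· · · ♗ · ♘ · ·│3
2│♙ ♙ ♙ ♙ · ♙ ♙ ♙│2
1│♖ · ♗ ♕ ♔ · · ♖│1
  ─────────────────
  a b c d e f g h

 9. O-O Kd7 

  a b c d e f g h
  ─────────────────
8│♜ · · ♛ · ♝ · ♜│8
7│♟ ♟ ♟ ♚ ♟ ♟ · ♟│7
6│· · · · ♝ ♟ · ♞│6
5│· · · · · · · ·│5
4│· · · · ♟ · · ·│4
3│· · · ♗ · ♘ · ·│3
2│♙ ♙ ♙ ♙ · ♙ ♙ ♙│2
1│♖ · ♗ ♕ · ♖ ♔ ·│1
  ─────────────────
  a b c d e f g h


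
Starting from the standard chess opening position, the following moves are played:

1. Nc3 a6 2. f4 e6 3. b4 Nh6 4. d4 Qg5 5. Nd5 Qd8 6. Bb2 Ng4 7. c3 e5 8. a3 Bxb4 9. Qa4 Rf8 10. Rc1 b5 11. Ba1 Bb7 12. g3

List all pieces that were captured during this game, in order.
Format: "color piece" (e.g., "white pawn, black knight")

Tracking captures:
  Bxb4: captured white pawn

white pawn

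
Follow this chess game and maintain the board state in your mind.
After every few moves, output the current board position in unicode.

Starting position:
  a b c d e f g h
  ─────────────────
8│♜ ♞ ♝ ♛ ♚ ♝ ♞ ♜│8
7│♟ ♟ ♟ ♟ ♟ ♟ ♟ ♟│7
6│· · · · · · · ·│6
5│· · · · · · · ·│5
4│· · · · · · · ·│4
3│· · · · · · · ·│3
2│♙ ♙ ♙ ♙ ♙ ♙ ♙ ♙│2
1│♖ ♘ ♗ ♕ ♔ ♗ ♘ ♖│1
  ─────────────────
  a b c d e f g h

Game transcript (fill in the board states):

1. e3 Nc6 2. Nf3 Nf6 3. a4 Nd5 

  a b c d e f g h
  ─────────────────
8│♜ · ♝ ♛ ♚ ♝ · ♜│8
7│♟ ♟ ♟ ♟ ♟ ♟ ♟ ♟│7
6│· · ♞ · · · · ·│6
5│· · · ♞ · · · ·│5
4│♙ · · · · · · ·│4
3│· · · · ♙ ♘ · ·│3
2│· ♙ ♙ ♙ · ♙ ♙ ♙│2
1│♖ ♘ ♗ ♕ ♔ ♗ · ♖│1
  ─────────────────
  a b c d e f g h

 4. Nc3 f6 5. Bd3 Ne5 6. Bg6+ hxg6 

  a b c d e f g h
  ─────────────────
8│♜ · ♝ ♛ ♚ ♝ · ♜│8
7│♟ ♟ ♟ ♟ ♟ · ♟ ·│7
6│· · · · · ♟ ♟ ·│6
5│· · · ♞ ♞ · · ·│5
4│♙ · · · · · · ·│4
3│· · ♘ · ♙ ♘ · ·│3
2│· ♙ ♙ ♙ · ♙ ♙ ♙│2
1│♖ · ♗ ♕ ♔ · · ♖│1
  ─────────────────
  a b c d e f g h

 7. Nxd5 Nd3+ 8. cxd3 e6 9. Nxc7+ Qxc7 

  a b c d e f g h
  ─────────────────
8│♜ · ♝ · ♚ ♝ · ♜│8
7│♟ ♟ ♛ ♟ · · ♟ ·│7
6│· · · · ♟ ♟ ♟ ·│6
5│· · · · · · · ·│5
4│♙ · · · · · · ·│4
3│· · · ♙ ♙ ♘ · ·│3
2│· ♙ · ♙ · ♙ ♙ ♙│2
1│♖ · ♗ ♕ ♔ · · ♖│1
  ─────────────────
  a b c d e f g h

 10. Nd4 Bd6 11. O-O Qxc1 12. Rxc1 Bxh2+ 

  a b c d e f g h
  ─────────────────
8│♜ · ♝ · ♚ · · ♜│8
7│♟ ♟ · ♟ · · ♟ ·│7
6│· · · · ♟ ♟ ♟ ·│6
5│· · · · · · · ·│5
4│♙ · · ♘ · · · ·│4
3│· · · ♙ ♙ · · ·│3
2│· ♙ · ♙ · ♙ ♙ ♝│2
1│· · ♖ ♕ · ♖ ♔ ·│1
  ─────────────────
  a b c d e f g h

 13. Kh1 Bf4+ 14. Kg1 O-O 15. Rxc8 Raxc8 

  a b c d e f g h
  ─────────────────
8│· · ♜ · · ♜ ♚ ·│8
7│♟ ♟ · ♟ · · ♟ ·│7
6│· · · · ♟ ♟ ♟ ·│6
5│· · · · · · · ·│5
4│♙ · · ♘ · ♝ · ·│4
3│· · · ♙ ♙ · · ·│3
2│· ♙ · ♙ · ♙ ♙ ·│2
1│· · · ♕ · ♖ ♔ ·│1
  ─────────────────
  a b c d e f g h



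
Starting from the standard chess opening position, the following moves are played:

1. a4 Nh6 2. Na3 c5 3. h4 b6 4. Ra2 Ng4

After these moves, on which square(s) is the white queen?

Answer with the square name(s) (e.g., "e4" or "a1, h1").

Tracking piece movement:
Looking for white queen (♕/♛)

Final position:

  a b c d e f g h
  ─────────────────
8│♜ ♞ ♝ ♛ ♚ ♝ · ♜│8
7│♟ · · ♟ ♟ ♟ ♟ ♟│7
6│· ♟ · · · · · ·│6
5│· · ♟ · · · · ·│5
4│♙ · · · · · ♞ ♙│4
3│♘ · · · · · · ·│3
2│♖ ♙ ♙ ♙ ♙ ♙ ♙ ·│2
1│· · ♗ ♕ ♔ ♗ ♘ ♖│1
  ─────────────────
  a b c d e f g h


d1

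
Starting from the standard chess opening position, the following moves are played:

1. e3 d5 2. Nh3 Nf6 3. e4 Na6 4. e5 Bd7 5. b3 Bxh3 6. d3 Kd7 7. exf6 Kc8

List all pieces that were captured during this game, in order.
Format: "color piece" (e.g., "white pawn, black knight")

Tracking captures:
  Bxh3: captured white knight
  exf6: captured black knight

white knight, black knight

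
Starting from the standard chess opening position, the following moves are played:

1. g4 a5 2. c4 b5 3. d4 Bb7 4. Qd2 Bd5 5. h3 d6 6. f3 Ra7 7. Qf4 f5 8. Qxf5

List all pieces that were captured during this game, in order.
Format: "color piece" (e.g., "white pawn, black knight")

Tracking captures:
  Qxf5: captured black pawn

black pawn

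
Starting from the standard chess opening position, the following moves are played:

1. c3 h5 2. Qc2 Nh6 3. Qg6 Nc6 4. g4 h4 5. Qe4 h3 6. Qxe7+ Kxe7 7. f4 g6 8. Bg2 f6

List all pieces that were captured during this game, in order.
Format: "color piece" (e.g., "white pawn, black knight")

Tracking captures:
  Qxe7+: captured black pawn
  Kxe7: captured white queen

black pawn, white queen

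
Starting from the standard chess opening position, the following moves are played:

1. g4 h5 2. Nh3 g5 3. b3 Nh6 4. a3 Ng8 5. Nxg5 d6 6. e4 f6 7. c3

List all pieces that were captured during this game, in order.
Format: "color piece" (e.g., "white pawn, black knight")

Tracking captures:
  Nxg5: captured black pawn

black pawn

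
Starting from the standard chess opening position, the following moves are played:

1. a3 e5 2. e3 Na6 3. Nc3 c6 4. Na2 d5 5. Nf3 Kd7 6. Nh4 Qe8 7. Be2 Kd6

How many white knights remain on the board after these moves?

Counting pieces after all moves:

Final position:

  a b c d e f g h
  ─────────────────
8│♜ · ♝ · ♛ ♝ ♞ ♜│8
7│♟ ♟ · · · ♟ ♟ ♟│7
6│♞ · ♟ ♚ · · · ·│6
5│· · · ♟ ♟ · · ·│5
4│· · · · · · · ♘│4
3│♙ · · · ♙ · · ·│3
2│♘ ♙ ♙ ♙ ♗ ♙ ♙ ♙│2
1│♖ · ♗ ♕ ♔ · · ♖│1
  ─────────────────
  a b c d e f g h


2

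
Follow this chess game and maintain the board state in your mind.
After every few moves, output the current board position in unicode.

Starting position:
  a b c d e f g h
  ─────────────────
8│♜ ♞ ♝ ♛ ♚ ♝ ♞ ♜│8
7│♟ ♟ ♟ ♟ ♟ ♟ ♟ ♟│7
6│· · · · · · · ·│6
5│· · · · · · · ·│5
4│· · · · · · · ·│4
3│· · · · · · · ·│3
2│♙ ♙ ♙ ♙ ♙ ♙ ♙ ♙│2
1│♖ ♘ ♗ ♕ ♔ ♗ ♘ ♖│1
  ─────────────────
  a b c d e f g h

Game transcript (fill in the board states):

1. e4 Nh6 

  a b c d e f g h
  ─────────────────
8│♜ ♞ ♝ ♛ ♚ ♝ · ♜│8
7│♟ ♟ ♟ ♟ ♟ ♟ ♟ ♟│7
6│· · · · · · · ♞│6
5│· · · · · · · ·│5
4│· · · · ♙ · · ·│4
3│· · · · · · · ·│3
2│♙ ♙ ♙ ♙ · ♙ ♙ ♙│2
1│♖ ♘ ♗ ♕ ♔ ♗ ♘ ♖│1
  ─────────────────
  a b c d e f g h

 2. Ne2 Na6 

  a b c d e f g h
  ─────────────────
8│♜ · ♝ ♛ ♚ ♝ · ♜│8
7│♟ ♟ ♟ ♟ ♟ ♟ ♟ ♟│7
6│♞ · · · · · · ♞│6
5│· · · · · · · ·│5
4│· · · · ♙ · · ·│4
3│· · · · · · · ·│3
2│♙ ♙ ♙ ♙ ♘ ♙ ♙ ♙│2
1│♖ ♘ ♗ ♕ ♔ ♗ · ♖│1
  ─────────────────
  a b c d e f g h

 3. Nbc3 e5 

  a b c d e f g h
  ─────────────────
8│♜ · ♝ ♛ ♚ ♝ · ♜│8
7│♟ ♟ ♟ ♟ · ♟ ♟ ♟│7
6│♞ · · · · · · ♞│6
5│· · · · ♟ · · ·│5
4│· · · · ♙ · · ·│4
3│· · ♘ · · · · ·│3
2│♙ ♙ ♙ ♙ ♘ ♙ ♙ ♙│2
1│♖ · ♗ ♕ ♔ ♗ · ♖│1
  ─────────────────
  a b c d e f g h



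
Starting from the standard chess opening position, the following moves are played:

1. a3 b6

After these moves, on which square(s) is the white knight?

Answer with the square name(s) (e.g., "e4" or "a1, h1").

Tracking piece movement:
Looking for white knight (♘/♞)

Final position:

  a b c d e f g h
  ─────────────────
8│♜ ♞ ♝ ♛ ♚ ♝ ♞ ♜│8
7│♟ · ♟ ♟ ♟ ♟ ♟ ♟│7
6│· ♟ · · · · · ·│6
5│· · · · · · · ·│5
4│· · · · · · · ·│4
3│♙ · · · · · · ·│3
2│· ♙ ♙ ♙ ♙ ♙ ♙ ♙│2
1│♖ ♘ ♗ ♕ ♔ ♗ ♘ ♖│1
  ─────────────────
  a b c d e f g h


b1, g1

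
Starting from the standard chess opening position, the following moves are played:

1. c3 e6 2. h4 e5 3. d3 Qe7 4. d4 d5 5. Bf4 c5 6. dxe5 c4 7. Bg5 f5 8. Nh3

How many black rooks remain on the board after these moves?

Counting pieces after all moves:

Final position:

  a b c d e f g h
  ─────────────────
8│♜ ♞ ♝ · ♚ ♝ ♞ ♜│8
7│♟ ♟ · · ♛ · ♟ ♟│7
6│· · · · · · · ·│6
5│· · · ♟ ♙ ♟ ♗ ·│5
4│· · ♟ · · · · ♙│4
3│· · ♙ · · · · ♘│3
2│♙ ♙ · · ♙ ♙ ♙ ·│2
1│♖ ♘ · ♕ ♔ ♗ · ♖│1
  ─────────────────
  a b c d e f g h


2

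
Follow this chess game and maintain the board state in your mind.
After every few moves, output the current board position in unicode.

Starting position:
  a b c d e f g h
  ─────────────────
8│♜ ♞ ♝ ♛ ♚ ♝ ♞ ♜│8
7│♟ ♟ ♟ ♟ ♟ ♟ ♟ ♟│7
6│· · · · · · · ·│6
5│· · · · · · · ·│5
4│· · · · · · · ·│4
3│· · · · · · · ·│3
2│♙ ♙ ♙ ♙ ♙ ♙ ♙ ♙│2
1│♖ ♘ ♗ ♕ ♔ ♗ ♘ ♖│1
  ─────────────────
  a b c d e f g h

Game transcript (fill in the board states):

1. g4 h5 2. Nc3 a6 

  a b c d e f g h
  ─────────────────
8│♜ ♞ ♝ ♛ ♚ ♝ ♞ ♜│8
7│· ♟ ♟ ♟ ♟ ♟ ♟ ·│7
6│♟ · · · · · · ·│6
5│· · · · · · · ♟│5
4│· · · · · · ♙ ·│4
3│· · ♘ · · · · ·│3
2│♙ ♙ ♙ ♙ ♙ ♙ · ♙│2
1│♖ · ♗ ♕ ♔ ♗ ♘ ♖│1
  ─────────────────
  a b c d e f g h

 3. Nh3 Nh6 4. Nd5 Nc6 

  a b c d e f g h
  ─────────────────
8│♜ · ♝ ♛ ♚ ♝ · ♜│8
7│· ♟ ♟ ♟ ♟ ♟ ♟ ·│7
6│♟ · ♞ · · · · ♞│6
5│· · · ♘ · · · ♟│5
4│· · · · · · ♙ ·│4
3│· · · · · · · ♘│3
2│♙ ♙ ♙ ♙ ♙ ♙ · ♙│2
1│♖ · ♗ ♕ ♔ ♗ · ♖│1
  ─────────────────
  a b c d e f g h

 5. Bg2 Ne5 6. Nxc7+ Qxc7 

  a b c d e f g h
  ─────────────────
8│♜ · ♝ · ♚ ♝ · ♜│8
7│· ♟ ♛ ♟ ♟ ♟ ♟ ·│7
6│♟ · · · · · · ♞│6
5│· · · · ♞ · · ♟│5
4│· · · · · · ♙ ·│4
3│· · · · · · · ♘│3
2│♙ ♙ ♙ ♙ ♙ ♙ ♗ ♙│2
1│♖ · ♗ ♕ ♔ · · ♖│1
  ─────────────────
  a b c d e f g h

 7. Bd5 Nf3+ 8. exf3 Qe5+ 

  a b c d e f g h
  ─────────────────
8│♜ · ♝ · ♚ ♝ · ♜│8
7│· ♟ · ♟ ♟ ♟ ♟ ·│7
6│♟ · · · · · · ♞│6
5│· · · ♗ ♛ · · ♟│5
4│· · · · · · ♙ ·│4
3│· · · · · ♙ · ♘│3
2│♙ ♙ ♙ ♙ · ♙ · ♙│2
1│♖ · ♗ ♕ ♔ · · ♖│1
  ─────────────────
  a b c d e f g h

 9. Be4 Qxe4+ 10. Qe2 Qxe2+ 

  a b c d e f g h
  ─────────────────
8│♜ · ♝ · ♚ ♝ · ♜│8
7│· ♟ · ♟ ♟ ♟ ♟ ·│7
6│♟ · · · · · · ♞│6
5│· · · · · · · ♟│5
4│· · · · · · ♙ ·│4
3│· · · · · ♙ · ♘│3
2│♙ ♙ ♙ ♙ ♛ ♙ · ♙│2
1│♖ · ♗ · ♔ · · ♖│1
  ─────────────────
  a b c d e f g h



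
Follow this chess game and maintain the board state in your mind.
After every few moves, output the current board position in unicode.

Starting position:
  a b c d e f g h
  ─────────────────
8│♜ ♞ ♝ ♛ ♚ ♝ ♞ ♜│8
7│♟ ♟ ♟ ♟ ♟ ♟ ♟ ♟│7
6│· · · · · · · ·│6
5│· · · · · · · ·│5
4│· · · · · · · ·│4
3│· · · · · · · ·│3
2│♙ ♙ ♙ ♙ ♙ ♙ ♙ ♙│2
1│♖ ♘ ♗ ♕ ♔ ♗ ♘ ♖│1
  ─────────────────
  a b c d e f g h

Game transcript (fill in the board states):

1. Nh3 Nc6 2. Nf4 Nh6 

  a b c d e f g h
  ─────────────────
8│♜ · ♝ ♛ ♚ ♝ · ♜│8
7│♟ ♟ ♟ ♟ ♟ ♟ ♟ ♟│7
6│· · ♞ · · · · ♞│6
5│· · · · · · · ·│5
4│· · · · · ♘ · ·│4
3│· · · · · · · ·│3
2│♙ ♙ ♙ ♙ ♙ ♙ ♙ ♙│2
1│♖ ♘ ♗ ♕ ♔ ♗ · ♖│1
  ─────────────────
  a b c d e f g h

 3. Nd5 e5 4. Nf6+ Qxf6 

  a b c d e f g h
  ─────────────────
8│♜ · ♝ · ♚ ♝ · ♜│8
7│♟ ♟ ♟ ♟ · ♟ ♟ ♟│7
6│· · ♞ · · ♛ · ♞│6
5│· · · · ♟ · · ·│5
4│· · · · · · · ·│4
3│· · · · · · · ·│3
2│♙ ♙ ♙ ♙ ♙ ♙ ♙ ♙│2
1│♖ ♘ ♗ ♕ ♔ ♗ · ♖│1
  ─────────────────
  a b c d e f g h

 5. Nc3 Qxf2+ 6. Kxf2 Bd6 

  a b c d e f g h
  ─────────────────
8│♜ · ♝ · ♚ · · ♜│8
7│♟ ♟ ♟ ♟ · ♟ ♟ ♟│7
6│· · ♞ ♝ · · · ♞│6
5│· · · · ♟ · · ·│5
4│· · · · · · · ·│4
3│· · ♘ · · · · ·│3
2│♙ ♙ ♙ ♙ ♙ ♔ ♙ ♙│2
1│♖ · ♗ ♕ · ♗ · ♖│1
  ─────────────────
  a b c d e f g h

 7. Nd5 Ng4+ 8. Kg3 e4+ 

  a b c d e f g h
  ─────────────────
8│♜ · ♝ · ♚ · · ♜│8
7│♟ ♟ ♟ ♟ · ♟ ♟ ♟│7
6│· · ♞ ♝ · · · ·│6
5│· · · ♘ · · · ·│5
4│· · · · ♟ · ♞ ·│4
3│· · · · · · ♔ ·│3
2│♙ ♙ ♙ ♙ ♙ · ♙ ♙│2
1│♖ · ♗ ♕ · ♗ · ♖│1
  ─────────────────
  a b c d e f g h

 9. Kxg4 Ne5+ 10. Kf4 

  a b c d e f g h
  ─────────────────
8│♜ · ♝ · ♚ · · ♜│8
7│♟ ♟ ♟ ♟ · ♟ ♟ ♟│7
6│· · · ♝ · · · ·│6
5│· · · ♘ ♞ · · ·│5
4│· · · · ♟ ♔ · ·│4
3│· · · · · · · ·│3
2│♙ ♙ ♙ ♙ ♙ · ♙ ♙│2
1│♖ · ♗ ♕ · ♗ · ♖│1
  ─────────────────
  a b c d e f g h


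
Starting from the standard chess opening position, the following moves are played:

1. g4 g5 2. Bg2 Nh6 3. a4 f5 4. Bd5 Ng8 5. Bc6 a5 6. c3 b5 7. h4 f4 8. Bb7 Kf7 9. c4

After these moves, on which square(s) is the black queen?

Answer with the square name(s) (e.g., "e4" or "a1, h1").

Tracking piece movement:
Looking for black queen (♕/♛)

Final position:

  a b c d e f g h
  ─────────────────
8│♜ ♞ ♝ ♛ · ♝ ♞ ♜│8
7│· ♗ ♟ ♟ ♟ ♚ · ♟│7
6│· · · · · · · ·│6
5│♟ ♟ · · · · ♟ ·│5
4│♙ · ♙ · · ♟ ♙ ♙│4
3│· · · · · · · ·│3
2│· ♙ · ♙ ♙ ♙ · ·│2
1│♖ ♘ ♗ ♕ ♔ · ♘ ♖│1
  ─────────────────
  a b c d e f g h


d8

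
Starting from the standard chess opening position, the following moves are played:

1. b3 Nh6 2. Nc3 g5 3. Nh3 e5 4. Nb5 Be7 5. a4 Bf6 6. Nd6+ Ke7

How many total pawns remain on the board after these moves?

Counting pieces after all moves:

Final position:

  a b c d e f g h
  ─────────────────
8│♜ ♞ ♝ ♛ · · · ♜│8
7│♟ ♟ ♟ ♟ ♚ ♟ · ♟│7
6│· · · ♘ · ♝ · ♞│6
5│· · · · ♟ · ♟ ·│5
4│♙ · · · · · · ·│4
3│· ♙ · · · · · ♘│3
2│· · ♙ ♙ ♙ ♙ ♙ ♙│2
1│♖ · ♗ ♕ ♔ ♗ · ♖│1
  ─────────────────
  a b c d e f g h


16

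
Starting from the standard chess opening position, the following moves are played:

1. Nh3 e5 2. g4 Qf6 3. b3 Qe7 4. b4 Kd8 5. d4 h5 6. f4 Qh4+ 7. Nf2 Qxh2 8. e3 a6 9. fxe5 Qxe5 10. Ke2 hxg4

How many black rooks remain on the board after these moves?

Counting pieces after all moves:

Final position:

  a b c d e f g h
  ─────────────────
8│♜ ♞ ♝ ♚ · ♝ ♞ ♜│8
7│· ♟ ♟ ♟ · ♟ ♟ ·│7
6│♟ · · · · · · ·│6
5│· · · · ♛ · · ·│5
4│· ♙ · ♙ · · ♟ ·│4
3│· · · · ♙ · · ·│3
2│♙ · ♙ · ♔ ♘ · ·│2
1│♖ ♘ ♗ ♕ · ♗ · ♖│1
  ─────────────────
  a b c d e f g h


2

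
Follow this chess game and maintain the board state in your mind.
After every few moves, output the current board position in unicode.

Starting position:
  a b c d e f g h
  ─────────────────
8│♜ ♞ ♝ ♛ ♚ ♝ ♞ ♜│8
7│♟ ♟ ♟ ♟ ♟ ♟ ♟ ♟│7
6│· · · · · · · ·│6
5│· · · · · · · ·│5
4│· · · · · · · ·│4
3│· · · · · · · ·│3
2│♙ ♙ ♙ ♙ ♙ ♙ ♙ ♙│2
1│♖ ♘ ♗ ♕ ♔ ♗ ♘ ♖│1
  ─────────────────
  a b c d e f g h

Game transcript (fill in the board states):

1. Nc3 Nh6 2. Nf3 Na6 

  a b c d e f g h
  ─────────────────
8│♜ · ♝ ♛ ♚ ♝ · ♜│8
7│♟ ♟ ♟ ♟ ♟ ♟ ♟ ♟│7
6│♞ · · · · · · ♞│6
5│· · · · · · · ·│5
4│· · · · · · · ·│4
3│· · ♘ · · ♘ · ·│3
2│♙ ♙ ♙ ♙ ♙ ♙ ♙ ♙│2
1│♖ · ♗ ♕ ♔ ♗ · ♖│1
  ─────────────────
  a b c d e f g h

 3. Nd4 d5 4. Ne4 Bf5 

  a b c d e f g h
  ─────────────────
8│♜ · · ♛ ♚ ♝ · ♜│8
7│♟ ♟ ♟ · ♟ ♟ ♟ ♟│7
6│♞ · · · · · · ♞│6
5│· · · ♟ · ♝ · ·│5
4│· · · ♘ ♘ · · ·│4
3│· · · · · · · ·│3
2│♙ ♙ ♙ ♙ ♙ ♙ ♙ ♙│2
1│♖ · ♗ ♕ ♔ ♗ · ♖│1
  ─────────────────
  a b c d e f g h

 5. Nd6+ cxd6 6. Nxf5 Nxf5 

  a b c d e f g h
  ─────────────────
8│♜ · · ♛ ♚ ♝ · ♜│8
7│♟ ♟ · · ♟ ♟ ♟ ♟│7
6│♞ · · ♟ · · · ·│6
5│· · · ♟ · ♞ · ·│5
4│· · · · · · · ·│4
3│· · · · · · · ·│3
2│♙ ♙ ♙ ♙ ♙ ♙ ♙ ♙│2
1│♖ · ♗ ♕ ♔ ♗ · ♖│1
  ─────────────────
  a b c d e f g h

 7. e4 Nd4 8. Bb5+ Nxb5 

  a b c d e f g h
  ─────────────────
8│♜ · · ♛ ♚ ♝ · ♜│8
7│♟ ♟ · · ♟ ♟ ♟ ♟│7
6│♞ · · ♟ · · · ·│6
5│· ♞ · ♟ · · · ·│5
4│· · · · ♙ · · ·│4
3│· · · · · · · ·│3
2│♙ ♙ ♙ ♙ · ♙ ♙ ♙│2
1│♖ · ♗ ♕ ♔ · · ♖│1
  ─────────────────
  a b c d e f g h

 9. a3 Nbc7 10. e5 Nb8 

  a b c d e f g h
  ─────────────────
8│♜ ♞ · ♛ ♚ ♝ · ♜│8
7│♟ ♟ ♞ · ♟ ♟ ♟ ♟│7
6│· · · ♟ · · · ·│6
5│· · · ♟ ♙ · · ·│5
4│· · · · · · · ·│4
3│♙ · · · · · · ·│3
2│· ♙ ♙ ♙ · ♙ ♙ ♙│2
1│♖ · ♗ ♕ ♔ · · ♖│1
  ─────────────────
  a b c d e f g h



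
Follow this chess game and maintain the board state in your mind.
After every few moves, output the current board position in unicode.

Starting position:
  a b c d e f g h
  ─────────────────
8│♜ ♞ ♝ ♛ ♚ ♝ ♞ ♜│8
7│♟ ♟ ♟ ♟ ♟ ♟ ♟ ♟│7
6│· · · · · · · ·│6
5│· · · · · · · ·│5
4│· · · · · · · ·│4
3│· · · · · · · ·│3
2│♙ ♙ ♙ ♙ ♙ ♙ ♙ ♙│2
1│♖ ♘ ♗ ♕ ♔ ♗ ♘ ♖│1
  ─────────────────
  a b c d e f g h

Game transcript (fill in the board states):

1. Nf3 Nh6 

  a b c d e f g h
  ─────────────────
8│♜ ♞ ♝ ♛ ♚ ♝ · ♜│8
7│♟ ♟ ♟ ♟ ♟ ♟ ♟ ♟│7
6│· · · · · · · ♞│6
5│· · · · · · · ·│5
4│· · · · · · · ·│4
3│· · · · · ♘ · ·│3
2│♙ ♙ ♙ ♙ ♙ ♙ ♙ ♙│2
1│♖ ♘ ♗ ♕ ♔ ♗ · ♖│1
  ─────────────────
  a b c d e f g h

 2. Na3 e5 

  a b c d e f g h
  ─────────────────
8│♜ ♞ ♝ ♛ ♚ ♝ · ♜│8
7│♟ ♟ ♟ ♟ · ♟ ♟ ♟│7
6│· · · · · · · ♞│6
5│· · · · ♟ · · ·│5
4│· · · · · · · ·│4
3│♘ · · · · ♘ · ·│3
2│♙ ♙ ♙ ♙ ♙ ♙ ♙ ♙│2
1│♖ · ♗ ♕ ♔ ♗ · ♖│1
  ─────────────────
  a b c d e f g h

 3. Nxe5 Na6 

  a b c d e f g h
  ─────────────────
8│♜ · ♝ ♛ ♚ ♝ · ♜│8
7│♟ ♟ ♟ ♟ · ♟ ♟ ♟│7
6│♞ · · · · · · ♞│6
5│· · · · ♘ · · ·│5
4│· · · · · · · ·│4
3│♘ · · · · · · ·│3
2│♙ ♙ ♙ ♙ ♙ ♙ ♙ ♙│2
1│♖ · ♗ ♕ ♔ ♗ · ♖│1
  ─────────────────
  a b c d e f g h

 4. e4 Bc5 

  a b c d e f g h
  ─────────────────
8│♜ · ♝ ♛ ♚ · · ♜│8
7│♟ ♟ ♟ ♟ · ♟ ♟ ♟│7
6│♞ · · · · · · ♞│6
5│· · ♝ · ♘ · · ·│5
4│· · · · ♙ · · ·│4
3│♘ · · · · · · ·│3
2│♙ ♙ ♙ ♙ · ♙ ♙ ♙│2
1│♖ · ♗ ♕ ♔ ♗ · ♖│1
  ─────────────────
  a b c d e f g h

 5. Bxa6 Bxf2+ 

  a b c d e f g h
  ─────────────────
8│♜ · ♝ ♛ ♚ · · ♜│8
7│♟ ♟ ♟ ♟ · ♟ ♟ ♟│7
6│♗ · · · · · · ♞│6
5│· · · · ♘ · · ·│5
4│· · · · ♙ · · ·│4
3│♘ · · · · · · ·│3
2│♙ ♙ ♙ ♙ · ♝ ♙ ♙│2
1│♖ · ♗ ♕ ♔ · · ♖│1
  ─────────────────
  a b c d e f g h



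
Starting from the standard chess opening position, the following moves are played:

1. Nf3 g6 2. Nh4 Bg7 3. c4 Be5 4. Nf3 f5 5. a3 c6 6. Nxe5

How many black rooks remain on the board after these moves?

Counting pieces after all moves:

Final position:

  a b c d e f g h
  ─────────────────
8│♜ ♞ ♝ ♛ ♚ · ♞ ♜│8
7│♟ ♟ · ♟ ♟ · · ♟│7
6│· · ♟ · · · ♟ ·│6
5│· · · · ♘ ♟ · ·│5
4│· · ♙ · · · · ·│4
3│♙ · · · · · · ·│3
2│· ♙ · ♙ ♙ ♙ ♙ ♙│2
1│♖ ♘ ♗ ♕ ♔ ♗ · ♖│1
  ─────────────────
  a b c d e f g h


2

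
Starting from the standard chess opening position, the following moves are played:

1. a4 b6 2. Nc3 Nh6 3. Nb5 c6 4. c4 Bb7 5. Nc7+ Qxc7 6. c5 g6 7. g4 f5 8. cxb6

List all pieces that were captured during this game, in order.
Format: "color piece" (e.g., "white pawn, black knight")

Tracking captures:
  Qxc7: captured white knight
  cxb6: captured black pawn

white knight, black pawn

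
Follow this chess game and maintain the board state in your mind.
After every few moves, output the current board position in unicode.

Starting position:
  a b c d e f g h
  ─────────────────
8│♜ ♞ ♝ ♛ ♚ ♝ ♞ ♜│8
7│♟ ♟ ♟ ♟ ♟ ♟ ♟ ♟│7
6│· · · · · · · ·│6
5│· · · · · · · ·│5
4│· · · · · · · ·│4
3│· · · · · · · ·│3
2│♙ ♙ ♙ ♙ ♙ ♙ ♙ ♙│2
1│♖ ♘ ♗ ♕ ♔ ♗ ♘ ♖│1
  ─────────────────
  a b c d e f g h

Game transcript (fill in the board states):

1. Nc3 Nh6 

  a b c d e f g h
  ─────────────────
8│♜ ♞ ♝ ♛ ♚ ♝ · ♜│8
7│♟ ♟ ♟ ♟ ♟ ♟ ♟ ♟│7
6│· · · · · · · ♞│6
5│· · · · · · · ·│5
4│· · · · · · · ·│4
3│· · ♘ · · · · ·│3
2│♙ ♙ ♙ ♙ ♙ ♙ ♙ ♙│2
1│♖ · ♗ ♕ ♔ ♗ ♘ ♖│1
  ─────────────────
  a b c d e f g h

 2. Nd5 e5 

  a b c d e f g h
  ─────────────────
8│♜ ♞ ♝ ♛ ♚ ♝ · ♜│8
7│♟ ♟ ♟ ♟ · ♟ ♟ ♟│7
6│· · · · · · · ♞│6
5│· · · ♘ ♟ · · ·│5
4│· · · · · · · ·│4
3│· · · · · · · ·│3
2│♙ ♙ ♙ ♙ ♙ ♙ ♙ ♙│2
1│♖ · ♗ ♕ ♔ ♗ ♘ ♖│1
  ─────────────────
  a b c d e f g h

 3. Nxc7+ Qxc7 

  a b c d e f g h
  ─────────────────
8│♜ ♞ ♝ · ♚ ♝ · ♜│8
7│♟ ♟ ♛ ♟ · ♟ ♟ ♟│7
6│· · · · · · · ♞│6
5│· · · · ♟ · · ·│5
4│· · · · · · · ·│4
3│· · · · · · · ·│3
2│♙ ♙ ♙ ♙ ♙ ♙ ♙ ♙│2
1│♖ · ♗ ♕ ♔ ♗ ♘ ♖│1
  ─────────────────
  a b c d e f g h

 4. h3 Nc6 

  a b c d e f g h
  ─────────────────
8│♜ · ♝ · ♚ ♝ · ♜│8
7│♟ ♟ ♛ ♟ · ♟ ♟ ♟│7
6│· · ♞ · · · · ♞│6
5│· · · · ♟ · · ·│5
4│· · · · · · · ·│4
3│· · · · · · · ♙│3
2│♙ ♙ ♙ ♙ ♙ ♙ ♙ ·│2
1│♖ · ♗ ♕ ♔ ♗ ♘ ♖│1
  ─────────────────
  a b c d e f g h

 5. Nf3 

  a b c d e f g h
  ─────────────────
8│♜ · ♝ · ♚ ♝ · ♜│8
7│♟ ♟ ♛ ♟ · ♟ ♟ ♟│7
6│· · ♞ · · · · ♞│6
5│· · · · ♟ · · ·│5
4│· · · · · · · ·│4
3│· · · · · ♘ · ♙│3
2│♙ ♙ ♙ ♙ ♙ ♙ ♙ ·│2
1│♖ · ♗ ♕ ♔ ♗ · ♖│1
  ─────────────────
  a b c d e f g h


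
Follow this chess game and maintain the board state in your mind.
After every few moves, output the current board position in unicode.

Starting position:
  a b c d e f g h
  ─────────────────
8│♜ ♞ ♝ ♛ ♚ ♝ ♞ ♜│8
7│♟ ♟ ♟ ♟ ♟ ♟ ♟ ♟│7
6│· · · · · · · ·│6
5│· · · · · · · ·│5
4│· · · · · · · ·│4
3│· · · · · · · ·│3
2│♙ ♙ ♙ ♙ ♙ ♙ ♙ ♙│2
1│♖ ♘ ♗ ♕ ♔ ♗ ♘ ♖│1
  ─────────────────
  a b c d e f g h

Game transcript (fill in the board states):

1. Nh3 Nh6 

  a b c d e f g h
  ─────────────────
8│♜ ♞ ♝ ♛ ♚ ♝ · ♜│8
7│♟ ♟ ♟ ♟ ♟ ♟ ♟ ♟│7
6│· · · · · · · ♞│6
5│· · · · · · · ·│5
4│· · · · · · · ·│4
3│· · · · · · · ♘│3
2│♙ ♙ ♙ ♙ ♙ ♙ ♙ ♙│2
1│♖ ♘ ♗ ♕ ♔ ♗ · ♖│1
  ─────────────────
  a b c d e f g h

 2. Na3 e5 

  a b c d e f g h
  ─────────────────
8│♜ ♞ ♝ ♛ ♚ ♝ · ♜│8
7│♟ ♟ ♟ ♟ · ♟ ♟ ♟│7
6│· · · · · · · ♞│6
5│· · · · ♟ · · ·│5
4│· · · · · · · ·│4
3│♘ · · · · · · ♘│3
2│♙ ♙ ♙ ♙ ♙ ♙ ♙ ♙│2
1│♖ · ♗ ♕ ♔ ♗ · ♖│1
  ─────────────────
  a b c d e f g h

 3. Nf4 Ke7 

  a b c d e f g h
  ─────────────────
8│♜ ♞ ♝ ♛ · ♝ · ♜│8
7│♟ ♟ ♟ ♟ ♚ ♟ ♟ ♟│7
6│· · · · · · · ♞│6
5│· · · · ♟ · · ·│5
4│· · · · · ♘ · ·│4
3│♘ · · · · · · ·│3
2│♙ ♙ ♙ ♙ ♙ ♙ ♙ ♙│2
1│♖ · ♗ ♕ ♔ ♗ · ♖│1
  ─────────────────
  a b c d e f g h



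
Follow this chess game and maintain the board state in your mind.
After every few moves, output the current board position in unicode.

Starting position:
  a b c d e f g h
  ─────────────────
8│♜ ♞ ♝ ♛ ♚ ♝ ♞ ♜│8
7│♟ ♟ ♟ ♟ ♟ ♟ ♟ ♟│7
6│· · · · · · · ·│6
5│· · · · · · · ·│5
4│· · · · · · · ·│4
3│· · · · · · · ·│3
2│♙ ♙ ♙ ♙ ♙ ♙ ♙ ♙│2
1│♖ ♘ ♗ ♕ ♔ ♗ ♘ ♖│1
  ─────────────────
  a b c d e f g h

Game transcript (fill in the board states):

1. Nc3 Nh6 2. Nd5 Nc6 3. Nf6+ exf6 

  a b c d e f g h
  ─────────────────
8│♜ · ♝ ♛ ♚ ♝ · ♜│8
7│♟ ♟ ♟ ♟ · ♟ ♟ ♟│7
6│· · ♞ · · ♟ · ♞│6
5│· · · · · · · ·│5
4│· · · · · · · ·│4
3│· · · · · · · ·│3
2│♙ ♙ ♙ ♙ ♙ ♙ ♙ ♙│2
1│♖ · ♗ ♕ ♔ ♗ ♘ ♖│1
  ─────────────────
  a b c d e f g h

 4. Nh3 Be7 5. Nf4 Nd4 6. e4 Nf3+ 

  a b c d e f g h
  ─────────────────
8│♜ · ♝ ♛ ♚ · · ♜│8
7│♟ ♟ ♟ ♟ ♝ ♟ ♟ ♟│7
6│· · · · · ♟ · ♞│6
5│· · · · · · · ·│5
4│· · · · ♙ ♘ · ·│4
3│· · · · · ♞ · ·│3
2│♙ ♙ ♙ ♙ · ♙ ♙ ♙│2
1│♖ · ♗ ♕ ♔ ♗ · ♖│1
  ─────────────────
  a b c d e f g h

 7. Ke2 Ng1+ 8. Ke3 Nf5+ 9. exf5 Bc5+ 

  a b c d e f g h
  ─────────────────
8│♜ · ♝ ♛ ♚ · · ♜│8
7│♟ ♟ ♟ ♟ · ♟ ♟ ♟│7
6│· · · · · ♟ · ·│6
5│· · ♝ · · ♙ · ·│5
4│· · · · · ♘ · ·│4
3│· · · · ♔ · · ·│3
2│♙ ♙ ♙ ♙ · ♙ ♙ ♙│2
1│♖ · ♗ ♕ · ♗ ♞ ♖│1
  ─────────────────
  a b c d e f g h

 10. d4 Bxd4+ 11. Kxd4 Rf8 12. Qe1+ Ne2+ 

  a b c d e f g h
  ─────────────────
8│♜ · ♝ ♛ ♚ ♜ · ·│8
7│♟ ♟ ♟ ♟ · ♟ ♟ ♟│7
6│· · · · · ♟ · ·│6
5│· · · · · ♙ · ·│5
4│· · · ♔ · ♘ · ·│4
3│· · · · · · · ·│3
2│♙ ♙ ♙ · ♞ ♙ ♙ ♙│2
1│♖ · ♗ · ♕ ♗ · ♖│1
  ─────────────────
  a b c d e f g h

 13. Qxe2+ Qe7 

  a b c d e f g h
  ─────────────────
8│♜ · ♝ · ♚ ♜ · ·│8
7│♟ ♟ ♟ ♟ ♛ ♟ ♟ ♟│7
6│· · · · · ♟ · ·│6
5│· · · · · ♙ · ·│5
4│· · · ♔ · ♘ · ·│4
3│· · · · · · · ·│3
2│♙ ♙ ♙ · ♕ ♙ ♙ ♙│2
1│♖ · ♗ · · ♗ · ♖│1
  ─────────────────
  a b c d e f g h
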